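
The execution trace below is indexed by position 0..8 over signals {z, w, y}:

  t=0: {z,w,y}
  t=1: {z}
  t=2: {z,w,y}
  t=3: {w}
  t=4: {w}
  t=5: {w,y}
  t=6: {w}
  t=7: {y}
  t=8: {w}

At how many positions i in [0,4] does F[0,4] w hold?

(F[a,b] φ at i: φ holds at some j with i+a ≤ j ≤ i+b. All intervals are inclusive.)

Evaluate at each i in [0,4]:
  i=0: ✓ (witness j=0)
  i=1: ✓ (witness j=2)
  i=2: ✓ (witness j=2)
  i=3: ✓ (witness j=3)
  i=4: ✓ (witness j=4)
Positions where it holds: {0, 1, 2, 3, 4} → 5.

5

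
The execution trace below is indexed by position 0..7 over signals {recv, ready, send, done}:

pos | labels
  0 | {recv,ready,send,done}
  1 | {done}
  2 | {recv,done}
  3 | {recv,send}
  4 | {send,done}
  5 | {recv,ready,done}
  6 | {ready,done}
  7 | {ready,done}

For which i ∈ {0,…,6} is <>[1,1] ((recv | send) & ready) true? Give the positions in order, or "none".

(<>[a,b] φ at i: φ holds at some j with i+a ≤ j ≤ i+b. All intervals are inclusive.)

4

Evaluate at each i in [0,6]:
  i=0: ✗ (none in [1,1])
  i=1: ✗ (none in [2,2])
  i=2: ✗ (none in [3,3])
  i=3: ✗ (none in [4,4])
  i=4: ✓ (witness j=5)
  i=5: ✗ (none in [6,6])
  i=6: ✗ (none in [7,7])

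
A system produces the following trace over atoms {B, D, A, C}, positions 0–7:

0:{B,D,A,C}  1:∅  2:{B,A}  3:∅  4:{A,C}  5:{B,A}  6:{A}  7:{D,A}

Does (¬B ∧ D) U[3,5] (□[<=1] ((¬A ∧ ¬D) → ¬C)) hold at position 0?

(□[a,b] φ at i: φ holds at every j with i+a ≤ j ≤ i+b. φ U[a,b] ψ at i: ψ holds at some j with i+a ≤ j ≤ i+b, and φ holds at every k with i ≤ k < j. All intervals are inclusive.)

Does not hold

Need some j in [3,5] with □[<=1] ((¬A ∧ ¬D) → ¬C), and (¬B ∧ D) at every k in [0,j-1].
  j=3: □[<=1] ((¬A ∧ ¬D) → ¬C) holds, but (¬B ∧ D) fails at k=0 → not this j.
  j=4: □[<=1] ((¬A ∧ ¬D) → ¬C) holds, but (¬B ∧ D) fails at k=0 → not this j.
  j=5: □[<=1] ((¬A ∧ ¬D) → ¬C) holds, but (¬B ∧ D) fails at k=0 → not this j.
No j in the window works → until fails.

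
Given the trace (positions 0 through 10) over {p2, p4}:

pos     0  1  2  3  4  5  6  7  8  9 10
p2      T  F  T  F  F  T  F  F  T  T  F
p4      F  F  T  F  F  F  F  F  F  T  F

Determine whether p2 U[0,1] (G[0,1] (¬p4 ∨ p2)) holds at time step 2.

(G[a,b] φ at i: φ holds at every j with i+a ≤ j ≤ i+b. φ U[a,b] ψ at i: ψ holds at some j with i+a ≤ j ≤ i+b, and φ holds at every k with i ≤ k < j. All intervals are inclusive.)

True

Need some j in [2,3] with G[0,1] (¬p4 ∨ p2), and p2 at every k in [2,j-1].
  j=2: G[0,1] (¬p4 ∨ p2) holds; no prefix to check → satisfied.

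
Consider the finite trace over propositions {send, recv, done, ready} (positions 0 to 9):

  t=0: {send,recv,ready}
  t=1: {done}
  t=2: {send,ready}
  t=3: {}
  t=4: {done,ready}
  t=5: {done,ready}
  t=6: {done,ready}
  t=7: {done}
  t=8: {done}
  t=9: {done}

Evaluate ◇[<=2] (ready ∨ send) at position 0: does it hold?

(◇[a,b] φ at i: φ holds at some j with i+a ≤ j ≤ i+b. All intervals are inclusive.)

Holds

Check (ready ∨ send) at each j in [0,2]:
  j=0: true
  j=1: false
  j=2: true
Found at j=0 → formula holds.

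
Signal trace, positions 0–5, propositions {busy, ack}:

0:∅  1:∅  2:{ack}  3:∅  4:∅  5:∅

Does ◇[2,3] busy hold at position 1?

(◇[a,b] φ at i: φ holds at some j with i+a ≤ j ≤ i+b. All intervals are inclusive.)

Does not hold

Check busy at each j in [3,4]:
  j=3: false
  j=4: false
No position in the window satisfies it → formula fails.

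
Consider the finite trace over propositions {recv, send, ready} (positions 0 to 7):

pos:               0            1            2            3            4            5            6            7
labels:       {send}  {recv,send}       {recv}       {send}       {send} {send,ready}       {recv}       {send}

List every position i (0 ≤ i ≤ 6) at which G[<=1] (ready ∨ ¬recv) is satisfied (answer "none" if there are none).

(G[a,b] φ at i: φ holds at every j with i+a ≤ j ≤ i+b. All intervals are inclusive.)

Evaluate at each i in [0,6]:
  i=0: ✗ (fails at j=1)
  i=1: ✗ (fails at j=1)
  i=2: ✗ (fails at j=2)
  i=3: ✓ (all of [3,4])
  i=4: ✓ (all of [4,5])
  i=5: ✗ (fails at j=6)
  i=6: ✗ (fails at j=6)

3, 4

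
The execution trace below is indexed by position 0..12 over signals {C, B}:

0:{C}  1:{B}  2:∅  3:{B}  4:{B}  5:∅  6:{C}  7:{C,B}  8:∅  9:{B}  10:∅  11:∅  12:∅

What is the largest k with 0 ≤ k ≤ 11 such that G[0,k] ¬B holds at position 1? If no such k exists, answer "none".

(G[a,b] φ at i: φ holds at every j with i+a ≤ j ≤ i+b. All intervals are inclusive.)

none

¬B must hold from j=1 onward; find where it first fails.
  j=1: fails → no k works.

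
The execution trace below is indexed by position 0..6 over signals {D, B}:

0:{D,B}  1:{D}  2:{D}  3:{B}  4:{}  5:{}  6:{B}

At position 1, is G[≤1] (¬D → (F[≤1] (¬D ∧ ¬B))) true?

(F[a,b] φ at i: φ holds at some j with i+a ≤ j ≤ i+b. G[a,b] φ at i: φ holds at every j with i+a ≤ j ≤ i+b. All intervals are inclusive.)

True

Check (¬D → (F[≤1] (¬D ∧ ¬B))) at every j in [1,2]:
  j=1: antecedent false → ✓
  j=2: antecedent false → ✓
All positions satisfy it → formula holds.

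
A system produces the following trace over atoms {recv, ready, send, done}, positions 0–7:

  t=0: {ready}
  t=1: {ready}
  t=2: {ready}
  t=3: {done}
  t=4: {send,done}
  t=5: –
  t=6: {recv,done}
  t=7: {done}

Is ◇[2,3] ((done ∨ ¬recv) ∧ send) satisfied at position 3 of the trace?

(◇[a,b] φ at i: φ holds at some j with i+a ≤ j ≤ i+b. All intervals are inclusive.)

Check ((done ∨ ¬recv) ∧ send) at each j in [5,6]:
  j=5: false
  j=6: false
No position in the window satisfies it → formula fails.

Does not hold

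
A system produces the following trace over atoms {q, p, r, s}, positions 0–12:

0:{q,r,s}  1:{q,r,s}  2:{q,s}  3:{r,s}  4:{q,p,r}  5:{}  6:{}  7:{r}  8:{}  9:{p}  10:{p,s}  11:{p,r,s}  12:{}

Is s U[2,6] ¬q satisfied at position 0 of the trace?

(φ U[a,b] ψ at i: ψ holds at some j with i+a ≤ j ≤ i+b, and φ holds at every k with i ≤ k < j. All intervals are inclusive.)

Need some j in [2,6] with ¬q, and s at every k in [0,j-1].
  j=2: ¬q false.
  j=3: ¬q holds; s holds at every k in [0,2] → satisfied.

Yes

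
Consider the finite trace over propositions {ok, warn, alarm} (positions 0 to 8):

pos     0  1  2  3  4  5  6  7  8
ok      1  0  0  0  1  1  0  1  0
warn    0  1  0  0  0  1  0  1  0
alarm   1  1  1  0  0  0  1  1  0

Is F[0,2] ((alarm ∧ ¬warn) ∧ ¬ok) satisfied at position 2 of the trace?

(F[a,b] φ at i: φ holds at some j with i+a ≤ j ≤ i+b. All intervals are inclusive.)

Check ((alarm ∧ ¬warn) ∧ ¬ok) at each j in [2,4]:
  j=2: true
  j=3: false
  j=4: false
Found at j=2 → formula holds.

Holds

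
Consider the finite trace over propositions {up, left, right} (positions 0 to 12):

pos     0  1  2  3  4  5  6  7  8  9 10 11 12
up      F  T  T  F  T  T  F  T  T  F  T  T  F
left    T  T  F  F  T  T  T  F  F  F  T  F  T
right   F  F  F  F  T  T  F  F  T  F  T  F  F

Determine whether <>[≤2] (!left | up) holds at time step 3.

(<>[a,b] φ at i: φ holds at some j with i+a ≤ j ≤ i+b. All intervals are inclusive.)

Check (!left | up) at each j in [3,5]:
  j=3: true
  j=4: true
  j=5: true
Found at j=3 → formula holds.

True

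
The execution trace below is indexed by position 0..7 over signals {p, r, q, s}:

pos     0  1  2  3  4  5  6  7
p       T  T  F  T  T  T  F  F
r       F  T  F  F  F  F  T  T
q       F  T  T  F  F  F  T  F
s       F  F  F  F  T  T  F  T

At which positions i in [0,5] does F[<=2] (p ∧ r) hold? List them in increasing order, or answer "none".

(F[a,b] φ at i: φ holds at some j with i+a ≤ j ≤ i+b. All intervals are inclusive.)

Evaluate at each i in [0,5]:
  i=0: ✓ (witness j=1)
  i=1: ✓ (witness j=1)
  i=2: ✗ (none in [2,4])
  i=3: ✗ (none in [3,5])
  i=4: ✗ (none in [4,6])
  i=5: ✗ (none in [5,7])

0, 1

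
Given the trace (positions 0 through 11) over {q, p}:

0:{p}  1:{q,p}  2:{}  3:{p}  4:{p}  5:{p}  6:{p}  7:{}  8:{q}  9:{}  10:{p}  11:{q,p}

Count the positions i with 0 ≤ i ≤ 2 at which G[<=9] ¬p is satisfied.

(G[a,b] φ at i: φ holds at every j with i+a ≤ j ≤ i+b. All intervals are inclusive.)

Evaluate at each i in [0,2]:
  i=0: ✗ (fails at j=0)
  i=1: ✗ (fails at j=1)
  i=2: ✗ (fails at j=3)
Positions where it holds: {} → 0.

0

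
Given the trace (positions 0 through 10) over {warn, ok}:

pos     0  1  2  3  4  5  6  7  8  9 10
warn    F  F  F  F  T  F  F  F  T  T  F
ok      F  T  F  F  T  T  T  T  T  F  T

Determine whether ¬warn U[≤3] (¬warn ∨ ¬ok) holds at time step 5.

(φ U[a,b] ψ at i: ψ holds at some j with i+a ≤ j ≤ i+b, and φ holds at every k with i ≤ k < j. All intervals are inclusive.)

Need some j in [5,8] with (¬warn ∨ ¬ok), and ¬warn at every k in [5,j-1].
  j=5: (¬warn ∨ ¬ok) holds; no prefix to check → satisfied.

True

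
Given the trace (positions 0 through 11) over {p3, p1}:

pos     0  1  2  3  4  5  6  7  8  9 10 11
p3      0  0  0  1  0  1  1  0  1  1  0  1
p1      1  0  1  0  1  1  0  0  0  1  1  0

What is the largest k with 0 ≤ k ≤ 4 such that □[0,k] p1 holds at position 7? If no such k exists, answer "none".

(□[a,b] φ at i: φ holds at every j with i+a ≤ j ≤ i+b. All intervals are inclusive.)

p1 must hold from j=7 onward; find where it first fails.
  j=7: fails → no k works.

none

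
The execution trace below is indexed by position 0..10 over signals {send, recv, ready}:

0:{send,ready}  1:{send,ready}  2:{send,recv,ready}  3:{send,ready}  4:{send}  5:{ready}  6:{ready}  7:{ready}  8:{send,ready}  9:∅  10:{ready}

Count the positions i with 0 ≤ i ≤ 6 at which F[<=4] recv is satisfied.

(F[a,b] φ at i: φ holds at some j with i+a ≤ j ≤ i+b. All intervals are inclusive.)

Evaluate at each i in [0,6]:
  i=0: ✓ (witness j=2)
  i=1: ✓ (witness j=2)
  i=2: ✓ (witness j=2)
  i=3: ✗ (none in [3,7])
  i=4: ✗ (none in [4,8])
  i=5: ✗ (none in [5,9])
  i=6: ✗ (none in [6,10])
Positions where it holds: {0, 1, 2} → 3.

3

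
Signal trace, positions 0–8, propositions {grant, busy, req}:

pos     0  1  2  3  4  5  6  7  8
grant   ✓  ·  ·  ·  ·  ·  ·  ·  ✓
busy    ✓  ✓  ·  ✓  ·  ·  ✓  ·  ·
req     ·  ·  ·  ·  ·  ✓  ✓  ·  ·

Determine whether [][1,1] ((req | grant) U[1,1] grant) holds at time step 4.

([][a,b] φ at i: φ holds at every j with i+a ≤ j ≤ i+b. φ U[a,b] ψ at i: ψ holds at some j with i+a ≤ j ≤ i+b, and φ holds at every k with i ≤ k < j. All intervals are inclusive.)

False

Check ((req | grant) U[1,1] grant) at every j in [5,5]:
  j=5: fails
Fails at j=5 → formula fails.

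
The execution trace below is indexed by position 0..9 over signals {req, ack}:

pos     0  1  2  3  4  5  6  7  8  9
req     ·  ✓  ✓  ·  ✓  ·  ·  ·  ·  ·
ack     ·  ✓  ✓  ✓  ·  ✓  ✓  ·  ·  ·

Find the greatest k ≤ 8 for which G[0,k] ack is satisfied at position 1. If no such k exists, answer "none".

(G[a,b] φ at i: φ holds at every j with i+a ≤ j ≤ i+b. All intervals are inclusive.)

2

ack must hold from j=1 onward; find where it first fails.
  j=1: holds
  j=2: holds
  j=3: holds
  j=4: fails
Holds on [1,3], so largest k = 2.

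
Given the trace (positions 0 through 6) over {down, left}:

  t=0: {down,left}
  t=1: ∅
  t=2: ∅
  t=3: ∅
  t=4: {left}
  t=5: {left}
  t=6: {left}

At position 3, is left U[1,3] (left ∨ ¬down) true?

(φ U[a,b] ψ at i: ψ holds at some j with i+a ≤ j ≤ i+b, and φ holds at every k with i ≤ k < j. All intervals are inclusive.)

No

Need some j in [4,6] with (left ∨ ¬down), and left at every k in [3,j-1].
  j=4: (left ∨ ¬down) holds, but left fails at k=3 → not this j.
  j=5: (left ∨ ¬down) holds, but left fails at k=3 → not this j.
  j=6: (left ∨ ¬down) holds, but left fails at k=3 → not this j.
No j in the window works → until fails.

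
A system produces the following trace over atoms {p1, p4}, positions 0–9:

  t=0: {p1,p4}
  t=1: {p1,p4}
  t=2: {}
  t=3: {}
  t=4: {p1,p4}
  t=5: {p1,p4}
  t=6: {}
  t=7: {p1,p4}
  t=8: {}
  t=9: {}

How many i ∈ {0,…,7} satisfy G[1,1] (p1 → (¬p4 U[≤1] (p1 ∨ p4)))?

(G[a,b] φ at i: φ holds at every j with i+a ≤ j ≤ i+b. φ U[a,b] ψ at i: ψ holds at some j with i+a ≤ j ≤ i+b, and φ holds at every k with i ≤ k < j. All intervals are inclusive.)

8

Evaluate at each i in [0,7]:
  i=0: ✓ (all of [1,1])
  i=1: ✓ (all of [2,2])
  i=2: ✓ (all of [3,3])
  i=3: ✓ (all of [4,4])
  i=4: ✓ (all of [5,5])
  i=5: ✓ (all of [6,6])
  i=6: ✓ (all of [7,7])
  i=7: ✓ (all of [8,8])
Positions where it holds: {0, 1, 2, 3, 4, 5, 6, 7} → 8.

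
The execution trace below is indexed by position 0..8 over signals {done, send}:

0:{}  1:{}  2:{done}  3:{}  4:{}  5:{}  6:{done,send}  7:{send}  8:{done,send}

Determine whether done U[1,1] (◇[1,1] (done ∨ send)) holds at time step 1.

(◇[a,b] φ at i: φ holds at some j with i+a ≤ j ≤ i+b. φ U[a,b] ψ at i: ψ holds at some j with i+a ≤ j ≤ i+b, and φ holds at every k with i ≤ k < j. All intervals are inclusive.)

Need some j in [2,2] with ◇[1,1] (done ∨ send), and done at every k in [1,j-1].
  j=2: ◇[1,1] (done ∨ send) — fails (none in [3,3]).
No j in the window works → until fails.

False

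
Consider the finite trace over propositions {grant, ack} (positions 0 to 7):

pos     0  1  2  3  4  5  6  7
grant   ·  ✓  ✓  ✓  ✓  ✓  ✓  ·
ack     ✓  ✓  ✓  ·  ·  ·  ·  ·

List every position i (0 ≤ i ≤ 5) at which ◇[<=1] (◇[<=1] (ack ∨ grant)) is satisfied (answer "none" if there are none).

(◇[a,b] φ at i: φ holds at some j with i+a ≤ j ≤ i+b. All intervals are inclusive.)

0, 1, 2, 3, 4, 5

Evaluate at each i in [0,5]:
  i=0: ✓ (witness j=0)
  i=1: ✓ (witness j=1)
  i=2: ✓ (witness j=2)
  i=3: ✓ (witness j=3)
  i=4: ✓ (witness j=4)
  i=5: ✓ (witness j=5)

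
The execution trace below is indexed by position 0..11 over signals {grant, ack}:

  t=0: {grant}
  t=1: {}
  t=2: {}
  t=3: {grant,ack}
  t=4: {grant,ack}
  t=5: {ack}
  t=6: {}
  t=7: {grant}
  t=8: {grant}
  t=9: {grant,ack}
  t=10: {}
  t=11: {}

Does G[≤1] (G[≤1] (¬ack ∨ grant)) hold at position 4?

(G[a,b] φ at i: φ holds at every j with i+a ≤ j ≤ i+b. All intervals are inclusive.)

Check G[≤1] (¬ack ∨ grant) at every j in [4,5]:
  j=4: fails at 5
  j=5: fails at 5
Fails at j=4 → formula fails.

False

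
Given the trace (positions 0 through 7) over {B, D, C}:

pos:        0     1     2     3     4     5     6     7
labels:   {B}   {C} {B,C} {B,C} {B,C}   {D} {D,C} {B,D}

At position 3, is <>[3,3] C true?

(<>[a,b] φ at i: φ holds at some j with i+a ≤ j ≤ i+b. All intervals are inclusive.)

Check C at each j in [6,6]:
  j=6: true
Found at j=6 → formula holds.

Holds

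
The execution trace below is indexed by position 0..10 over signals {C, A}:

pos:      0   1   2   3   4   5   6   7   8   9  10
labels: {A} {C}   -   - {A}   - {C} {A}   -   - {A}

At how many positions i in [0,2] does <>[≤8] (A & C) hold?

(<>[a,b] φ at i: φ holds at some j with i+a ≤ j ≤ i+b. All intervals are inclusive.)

0

Evaluate at each i in [0,2]:
  i=0: ✗ (none in [0,8])
  i=1: ✗ (none in [1,9])
  i=2: ✗ (none in [2,10])
Positions where it holds: {} → 0.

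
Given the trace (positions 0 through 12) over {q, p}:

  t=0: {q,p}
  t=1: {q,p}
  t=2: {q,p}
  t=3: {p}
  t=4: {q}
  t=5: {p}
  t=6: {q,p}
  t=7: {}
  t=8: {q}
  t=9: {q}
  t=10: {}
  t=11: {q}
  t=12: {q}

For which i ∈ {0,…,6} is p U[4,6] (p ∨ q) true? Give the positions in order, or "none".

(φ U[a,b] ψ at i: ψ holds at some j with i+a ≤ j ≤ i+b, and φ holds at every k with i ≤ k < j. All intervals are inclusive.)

0

Evaluate at each i in [0,6]:
  i=0: ✓ (rhs at j=4; lhs holds on [0,3])
  i=1: ✗ (lhs fails at k=4 before rhs at j=5)
  i=2: ✗ (lhs fails at k=4 before rhs at j=6)
  i=3: ✗ (lhs fails at k=4 before rhs at j=8)
  i=4: ✗ (lhs fails at k=4 before rhs at j=8)
  i=5: ✗ (lhs fails at k=7 before rhs at j=9)
  i=6: ✗ (lhs fails at k=7 before rhs at j=11)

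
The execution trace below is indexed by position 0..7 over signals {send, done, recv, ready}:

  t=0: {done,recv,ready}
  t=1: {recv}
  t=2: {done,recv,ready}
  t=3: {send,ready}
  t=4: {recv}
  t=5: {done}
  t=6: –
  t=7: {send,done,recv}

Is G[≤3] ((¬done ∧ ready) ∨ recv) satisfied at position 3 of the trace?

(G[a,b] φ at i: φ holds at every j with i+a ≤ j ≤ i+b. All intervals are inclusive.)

Check ((¬done ∧ ready) ∨ recv) at every j in [3,6]:
  j=3: true
  j=4: true
  j=5: false
  j=6: false
Fails at j=5 → formula fails.

No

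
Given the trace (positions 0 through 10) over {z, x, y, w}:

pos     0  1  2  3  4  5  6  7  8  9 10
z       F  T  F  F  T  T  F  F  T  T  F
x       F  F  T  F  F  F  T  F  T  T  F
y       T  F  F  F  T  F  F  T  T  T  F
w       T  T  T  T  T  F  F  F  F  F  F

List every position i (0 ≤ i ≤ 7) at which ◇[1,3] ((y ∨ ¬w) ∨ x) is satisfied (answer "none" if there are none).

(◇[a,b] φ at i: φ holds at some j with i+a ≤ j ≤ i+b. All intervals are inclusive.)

0, 1, 2, 3, 4, 5, 6, 7

Evaluate at each i in [0,7]:
  i=0: ✓ (witness j=2)
  i=1: ✓ (witness j=2)
  i=2: ✓ (witness j=4)
  i=3: ✓ (witness j=4)
  i=4: ✓ (witness j=5)
  i=5: ✓ (witness j=6)
  i=6: ✓ (witness j=7)
  i=7: ✓ (witness j=8)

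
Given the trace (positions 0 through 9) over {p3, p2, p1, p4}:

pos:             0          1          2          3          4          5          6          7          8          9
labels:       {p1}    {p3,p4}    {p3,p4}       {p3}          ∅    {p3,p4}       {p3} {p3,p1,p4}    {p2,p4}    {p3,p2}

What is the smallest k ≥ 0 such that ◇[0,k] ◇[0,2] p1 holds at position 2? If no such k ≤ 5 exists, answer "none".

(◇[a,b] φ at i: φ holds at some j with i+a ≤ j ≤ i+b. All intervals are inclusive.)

3

Scan j = 2,3,… for ◇[0,2] p1:
  j=2: fails
  j=3: fails
  j=4: fails
  j=5: holds
First hit at j=5, so smallest k = 5-2 = 3.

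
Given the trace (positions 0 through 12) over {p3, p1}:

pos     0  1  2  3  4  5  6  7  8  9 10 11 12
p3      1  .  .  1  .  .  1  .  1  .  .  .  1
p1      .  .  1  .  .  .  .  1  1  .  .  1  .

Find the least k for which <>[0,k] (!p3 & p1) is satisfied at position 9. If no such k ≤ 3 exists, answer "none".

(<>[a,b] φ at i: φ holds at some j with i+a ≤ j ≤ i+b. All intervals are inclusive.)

Scan j = 9,10,… for (!p3 & p1):
  j=9: fails
  j=10: fails
  j=11: holds
First hit at j=11, so smallest k = 11-9 = 2.

2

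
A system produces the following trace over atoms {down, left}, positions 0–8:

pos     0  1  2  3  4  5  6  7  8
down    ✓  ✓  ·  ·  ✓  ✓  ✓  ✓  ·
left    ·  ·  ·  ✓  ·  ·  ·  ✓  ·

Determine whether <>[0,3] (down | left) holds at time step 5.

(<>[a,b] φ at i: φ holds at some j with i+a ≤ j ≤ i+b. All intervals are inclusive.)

Check (down | left) at each j in [5,8]:
  j=5: true
  j=6: true
  j=7: true
  j=8: false
Found at j=5 → formula holds.

True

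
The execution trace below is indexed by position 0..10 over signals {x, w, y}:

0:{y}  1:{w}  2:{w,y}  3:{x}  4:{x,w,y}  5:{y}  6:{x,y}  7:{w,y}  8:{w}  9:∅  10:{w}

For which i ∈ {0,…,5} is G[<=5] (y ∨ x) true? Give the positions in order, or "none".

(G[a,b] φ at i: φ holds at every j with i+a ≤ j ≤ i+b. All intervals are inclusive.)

Evaluate at each i in [0,5]:
  i=0: ✗ (fails at j=1)
  i=1: ✗ (fails at j=1)
  i=2: ✓ (all of [2,7])
  i=3: ✗ (fails at j=8)
  i=4: ✗ (fails at j=8)
  i=5: ✗ (fails at j=8)

2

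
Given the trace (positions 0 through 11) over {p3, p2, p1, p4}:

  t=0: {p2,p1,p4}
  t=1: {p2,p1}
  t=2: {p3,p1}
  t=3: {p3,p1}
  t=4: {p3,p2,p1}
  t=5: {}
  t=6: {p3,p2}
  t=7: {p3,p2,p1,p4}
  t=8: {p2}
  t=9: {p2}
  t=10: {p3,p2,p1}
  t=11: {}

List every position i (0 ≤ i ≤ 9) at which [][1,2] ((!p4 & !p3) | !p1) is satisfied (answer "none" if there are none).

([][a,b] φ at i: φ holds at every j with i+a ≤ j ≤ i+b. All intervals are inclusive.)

Evaluate at each i in [0,9]:
  i=0: ✗ (fails at j=2)
  i=1: ✗ (fails at j=2)
  i=2: ✗ (fails at j=3)
  i=3: ✗ (fails at j=4)
  i=4: ✓ (all of [5,6])
  i=5: ✗ (fails at j=7)
  i=6: ✗ (fails at j=7)
  i=7: ✓ (all of [8,9])
  i=8: ✗ (fails at j=10)
  i=9: ✗ (fails at j=10)

4, 7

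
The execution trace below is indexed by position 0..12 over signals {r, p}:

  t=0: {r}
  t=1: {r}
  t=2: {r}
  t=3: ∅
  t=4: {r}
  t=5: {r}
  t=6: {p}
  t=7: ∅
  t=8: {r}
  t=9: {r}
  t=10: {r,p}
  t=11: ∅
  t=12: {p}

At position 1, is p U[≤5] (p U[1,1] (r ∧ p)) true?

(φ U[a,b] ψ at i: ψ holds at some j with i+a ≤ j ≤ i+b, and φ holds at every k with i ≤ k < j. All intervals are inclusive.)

Need some j in [1,6] with (p U[1,1] (r ∧ p)), and p at every k in [1,j-1].
  j=1: (p U[1,1] (r ∧ p)) — fails.
  j=2: (p U[1,1] (r ∧ p)) — fails.
  j=3: (p U[1,1] (r ∧ p)) — fails.
  j=4: (p U[1,1] (r ∧ p)) — fails.
  j=5: (p U[1,1] (r ∧ p)) — fails.
  j=6: (p U[1,1] (r ∧ p)) — fails.
No j in the window works → until fails.

False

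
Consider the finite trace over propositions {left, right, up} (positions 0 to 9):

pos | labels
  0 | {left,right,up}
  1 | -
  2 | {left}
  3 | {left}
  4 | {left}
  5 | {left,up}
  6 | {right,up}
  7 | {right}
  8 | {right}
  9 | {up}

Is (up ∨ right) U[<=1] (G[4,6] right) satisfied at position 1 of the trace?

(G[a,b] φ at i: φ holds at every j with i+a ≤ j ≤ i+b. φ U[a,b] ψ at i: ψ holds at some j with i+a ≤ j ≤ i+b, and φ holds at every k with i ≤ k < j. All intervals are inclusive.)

Does not hold

Need some j in [1,2] with G[4,6] right, and (up ∨ right) at every k in [1,j-1].
  j=1: G[4,6] right — fails at 5.
  j=2: G[4,6] right holds, but (up ∨ right) fails at k=1 → not this j.
No j in the window works → until fails.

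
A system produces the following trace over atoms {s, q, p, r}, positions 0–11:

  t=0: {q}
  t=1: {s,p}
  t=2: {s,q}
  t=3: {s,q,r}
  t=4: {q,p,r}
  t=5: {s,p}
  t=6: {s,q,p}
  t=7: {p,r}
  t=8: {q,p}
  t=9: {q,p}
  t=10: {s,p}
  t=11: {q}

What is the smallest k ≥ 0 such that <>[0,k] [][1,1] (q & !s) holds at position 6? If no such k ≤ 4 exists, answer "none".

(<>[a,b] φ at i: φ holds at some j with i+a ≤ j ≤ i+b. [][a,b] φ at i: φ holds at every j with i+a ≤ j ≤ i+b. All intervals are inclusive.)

Scan j = 6,7,… for [][1,1] (q & !s):
  j=6: fails
  j=7: holds
First hit at j=7, so smallest k = 7-6 = 1.

1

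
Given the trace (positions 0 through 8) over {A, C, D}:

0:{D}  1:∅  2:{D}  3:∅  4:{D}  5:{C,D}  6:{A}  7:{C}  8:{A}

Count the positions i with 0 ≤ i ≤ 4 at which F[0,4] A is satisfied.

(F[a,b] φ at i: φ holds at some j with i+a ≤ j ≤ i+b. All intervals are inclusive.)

Evaluate at each i in [0,4]:
  i=0: ✗ (none in [0,4])
  i=1: ✗ (none in [1,5])
  i=2: ✓ (witness j=6)
  i=3: ✓ (witness j=6)
  i=4: ✓ (witness j=6)
Positions where it holds: {2, 3, 4} → 3.

3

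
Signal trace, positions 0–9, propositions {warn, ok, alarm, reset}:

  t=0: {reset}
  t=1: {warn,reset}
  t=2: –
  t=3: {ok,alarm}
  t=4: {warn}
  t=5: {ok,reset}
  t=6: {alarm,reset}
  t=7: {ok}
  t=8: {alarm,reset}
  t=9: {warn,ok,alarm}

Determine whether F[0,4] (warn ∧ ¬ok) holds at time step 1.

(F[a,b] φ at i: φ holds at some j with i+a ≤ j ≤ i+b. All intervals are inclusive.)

Check (warn ∧ ¬ok) at each j in [1,5]:
  j=1: true
  j=2: false
  j=3: false
  j=4: true
  j=5: false
Found at j=1 → formula holds.

Yes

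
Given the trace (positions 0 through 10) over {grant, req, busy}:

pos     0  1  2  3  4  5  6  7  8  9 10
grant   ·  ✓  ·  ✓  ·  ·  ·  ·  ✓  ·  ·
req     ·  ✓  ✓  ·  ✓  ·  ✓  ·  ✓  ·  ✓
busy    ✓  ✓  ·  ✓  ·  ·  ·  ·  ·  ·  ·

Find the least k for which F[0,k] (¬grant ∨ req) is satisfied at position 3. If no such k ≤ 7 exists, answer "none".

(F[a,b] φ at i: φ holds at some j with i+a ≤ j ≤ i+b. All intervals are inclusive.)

Scan j = 3,4,… for (¬grant ∨ req):
  j=3: fails
  j=4: holds
First hit at j=4, so smallest k = 4-3 = 1.

1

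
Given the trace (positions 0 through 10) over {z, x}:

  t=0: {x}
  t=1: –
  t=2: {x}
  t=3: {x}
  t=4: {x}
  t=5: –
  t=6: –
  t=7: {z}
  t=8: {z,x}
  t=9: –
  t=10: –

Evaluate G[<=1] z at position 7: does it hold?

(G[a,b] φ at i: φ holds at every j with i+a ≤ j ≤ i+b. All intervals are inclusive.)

Check z at every j in [7,8]:
  j=7: true
  j=8: true
All positions satisfy it → formula holds.

Holds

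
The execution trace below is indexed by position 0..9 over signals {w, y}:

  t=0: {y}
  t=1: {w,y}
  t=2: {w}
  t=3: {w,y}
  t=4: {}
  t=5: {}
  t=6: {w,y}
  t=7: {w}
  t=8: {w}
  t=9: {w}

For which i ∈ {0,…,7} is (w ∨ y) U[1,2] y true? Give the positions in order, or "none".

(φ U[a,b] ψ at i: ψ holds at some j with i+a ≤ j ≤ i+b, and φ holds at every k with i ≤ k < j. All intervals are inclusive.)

0, 1, 2

Evaluate at each i in [0,7]:
  i=0: ✓ (rhs at j=1; lhs holds on [0,0])
  i=1: ✓ (rhs at j=3; lhs holds on [1,2])
  i=2: ✓ (rhs at j=3; lhs holds on [2,2])
  i=3: ✗ (no rhs in [4,5])
  i=4: ✗ (lhs fails at k=4 before rhs at j=6)
  i=5: ✗ (lhs fails at k=5 before rhs at j=6)
  i=6: ✗ (no rhs in [7,8])
  i=7: ✗ (no rhs in [8,9])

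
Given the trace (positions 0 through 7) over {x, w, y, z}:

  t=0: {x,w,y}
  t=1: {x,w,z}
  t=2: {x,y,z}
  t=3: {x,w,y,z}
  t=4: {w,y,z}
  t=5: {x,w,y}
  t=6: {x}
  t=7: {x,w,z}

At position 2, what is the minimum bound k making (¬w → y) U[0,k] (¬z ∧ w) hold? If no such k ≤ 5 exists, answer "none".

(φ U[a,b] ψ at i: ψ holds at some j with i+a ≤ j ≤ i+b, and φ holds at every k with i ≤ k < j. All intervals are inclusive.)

3

Need earliest j ≥ 2 with (¬z ∧ w), and (¬w → y) at every k in [2,j-1].
  j=2: rhs fails.
  j=3: rhs fails.
  j=4: rhs fails.
  j=5: rhs holds; lhs holds on [2,4]. k = 3.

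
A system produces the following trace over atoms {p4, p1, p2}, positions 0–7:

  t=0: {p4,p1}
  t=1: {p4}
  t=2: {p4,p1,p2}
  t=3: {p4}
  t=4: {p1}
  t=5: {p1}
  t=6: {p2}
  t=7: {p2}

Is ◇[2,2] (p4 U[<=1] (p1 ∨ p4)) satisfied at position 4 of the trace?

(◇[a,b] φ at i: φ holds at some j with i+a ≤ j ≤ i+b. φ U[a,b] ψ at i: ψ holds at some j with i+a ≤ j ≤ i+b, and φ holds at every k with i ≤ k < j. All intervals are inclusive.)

Check (p4 U[<=1] (p1 ∨ p4)) at each j in [6,6]:
  j=6: fails
No position in the window satisfies it → formula fails.

False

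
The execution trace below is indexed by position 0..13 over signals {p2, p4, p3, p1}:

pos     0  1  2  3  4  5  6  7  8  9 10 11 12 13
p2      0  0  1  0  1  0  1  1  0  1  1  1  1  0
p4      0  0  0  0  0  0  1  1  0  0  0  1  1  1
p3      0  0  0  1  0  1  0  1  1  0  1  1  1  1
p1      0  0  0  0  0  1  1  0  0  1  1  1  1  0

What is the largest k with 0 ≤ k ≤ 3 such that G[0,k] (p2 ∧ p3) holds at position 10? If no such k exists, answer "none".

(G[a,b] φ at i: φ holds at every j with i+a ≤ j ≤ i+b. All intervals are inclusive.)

(p2 ∧ p3) must hold from j=10 onward; find where it first fails.
  j=10: holds
  j=11: holds
  j=12: holds
  j=13: fails
Holds on [10,12], so largest k = 2.

2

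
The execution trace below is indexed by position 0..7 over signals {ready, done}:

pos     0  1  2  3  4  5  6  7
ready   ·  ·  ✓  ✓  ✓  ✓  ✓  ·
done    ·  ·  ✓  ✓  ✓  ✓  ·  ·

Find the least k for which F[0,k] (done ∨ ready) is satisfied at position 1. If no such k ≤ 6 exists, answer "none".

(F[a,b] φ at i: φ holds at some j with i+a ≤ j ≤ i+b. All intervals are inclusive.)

Scan j = 1,2,… for (done ∨ ready):
  j=1: fails
  j=2: holds
First hit at j=2, so smallest k = 2-1 = 1.

1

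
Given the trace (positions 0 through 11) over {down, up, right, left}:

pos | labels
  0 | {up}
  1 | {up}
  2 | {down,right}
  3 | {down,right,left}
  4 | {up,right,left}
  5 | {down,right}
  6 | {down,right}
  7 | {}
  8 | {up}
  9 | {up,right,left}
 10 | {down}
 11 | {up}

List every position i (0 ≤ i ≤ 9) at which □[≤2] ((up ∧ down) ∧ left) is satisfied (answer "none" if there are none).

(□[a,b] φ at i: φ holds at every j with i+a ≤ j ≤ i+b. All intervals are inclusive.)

none

Evaluate at each i in [0,9]:
  i=0: ✗ (fails at j=0)
  i=1: ✗ (fails at j=1)
  i=2: ✗ (fails at j=2)
  i=3: ✗ (fails at j=3)
  i=4: ✗ (fails at j=4)
  i=5: ✗ (fails at j=5)
  i=6: ✗ (fails at j=6)
  i=7: ✗ (fails at j=7)
  i=8: ✗ (fails at j=8)
  i=9: ✗ (fails at j=9)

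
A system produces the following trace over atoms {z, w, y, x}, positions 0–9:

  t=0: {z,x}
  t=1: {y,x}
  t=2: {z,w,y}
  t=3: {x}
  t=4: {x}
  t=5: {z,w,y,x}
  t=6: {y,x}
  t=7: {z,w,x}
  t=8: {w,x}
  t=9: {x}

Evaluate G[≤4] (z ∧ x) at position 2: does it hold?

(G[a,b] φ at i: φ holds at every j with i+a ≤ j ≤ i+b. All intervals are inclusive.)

Does not hold

Check (z ∧ x) at every j in [2,6]:
  j=2: false
  j=3: false
  j=4: false
  j=5: true
  j=6: false
Fails at j=2 → formula fails.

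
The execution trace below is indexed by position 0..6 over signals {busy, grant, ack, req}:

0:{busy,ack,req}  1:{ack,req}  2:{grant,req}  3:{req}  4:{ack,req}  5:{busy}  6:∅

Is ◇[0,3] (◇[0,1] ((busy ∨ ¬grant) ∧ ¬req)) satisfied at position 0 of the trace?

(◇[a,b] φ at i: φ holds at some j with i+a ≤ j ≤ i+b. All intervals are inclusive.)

False

Check ◇[0,1] ((busy ∨ ¬grant) ∧ ¬req) at each j in [0,3]:
  j=0: fails (none in [0,1])
  j=1: fails (none in [1,2])
  j=2: fails (none in [2,3])
  j=3: fails (none in [3,4])
No position in the window satisfies it → formula fails.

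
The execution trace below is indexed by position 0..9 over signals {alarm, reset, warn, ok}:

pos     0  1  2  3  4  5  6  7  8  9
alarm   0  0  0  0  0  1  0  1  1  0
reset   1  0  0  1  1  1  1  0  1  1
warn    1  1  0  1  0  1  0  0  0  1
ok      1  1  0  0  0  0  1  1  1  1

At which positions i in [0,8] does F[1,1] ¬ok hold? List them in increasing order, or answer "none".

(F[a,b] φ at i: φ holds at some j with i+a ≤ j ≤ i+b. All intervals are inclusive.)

1, 2, 3, 4

Evaluate at each i in [0,8]:
  i=0: ✗ (none in [1,1])
  i=1: ✓ (witness j=2)
  i=2: ✓ (witness j=3)
  i=3: ✓ (witness j=4)
  i=4: ✓ (witness j=5)
  i=5: ✗ (none in [6,6])
  i=6: ✗ (none in [7,7])
  i=7: ✗ (none in [8,8])
  i=8: ✗ (none in [9,9])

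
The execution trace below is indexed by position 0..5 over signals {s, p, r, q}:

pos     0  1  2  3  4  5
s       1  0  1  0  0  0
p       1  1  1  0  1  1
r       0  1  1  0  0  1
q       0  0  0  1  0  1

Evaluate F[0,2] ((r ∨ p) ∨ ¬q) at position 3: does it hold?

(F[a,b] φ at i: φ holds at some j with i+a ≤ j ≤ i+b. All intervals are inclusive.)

Yes

Check ((r ∨ p) ∨ ¬q) at each j in [3,5]:
  j=3: false
  j=4: true
  j=5: true
Found at j=4 → formula holds.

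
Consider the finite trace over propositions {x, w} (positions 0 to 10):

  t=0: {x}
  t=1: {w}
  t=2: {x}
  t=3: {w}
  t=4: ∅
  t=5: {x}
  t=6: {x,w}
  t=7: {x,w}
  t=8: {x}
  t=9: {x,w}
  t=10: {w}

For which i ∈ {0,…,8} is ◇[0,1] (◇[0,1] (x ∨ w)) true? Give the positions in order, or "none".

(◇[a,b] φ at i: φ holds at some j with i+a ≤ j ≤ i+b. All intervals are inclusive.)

0, 1, 2, 3, 4, 5, 6, 7, 8

Evaluate at each i in [0,8]:
  i=0: ✓ (witness j=0)
  i=1: ✓ (witness j=1)
  i=2: ✓ (witness j=2)
  i=3: ✓ (witness j=3)
  i=4: ✓ (witness j=4)
  i=5: ✓ (witness j=5)
  i=6: ✓ (witness j=6)
  i=7: ✓ (witness j=7)
  i=8: ✓ (witness j=8)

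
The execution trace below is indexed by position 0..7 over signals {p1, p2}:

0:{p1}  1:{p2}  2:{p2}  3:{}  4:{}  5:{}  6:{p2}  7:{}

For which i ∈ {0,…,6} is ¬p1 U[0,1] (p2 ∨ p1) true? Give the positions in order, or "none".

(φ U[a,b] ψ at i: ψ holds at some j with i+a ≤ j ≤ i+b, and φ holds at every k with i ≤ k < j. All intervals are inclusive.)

Evaluate at each i in [0,6]:
  i=0: ✓ (rhs at j=0)
  i=1: ✓ (rhs at j=1)
  i=2: ✓ (rhs at j=2)
  i=3: ✗ (no rhs in [3,4])
  i=4: ✗ (no rhs in [4,5])
  i=5: ✓ (rhs at j=6; lhs holds on [5,5])
  i=6: ✓ (rhs at j=6)

0, 1, 2, 5, 6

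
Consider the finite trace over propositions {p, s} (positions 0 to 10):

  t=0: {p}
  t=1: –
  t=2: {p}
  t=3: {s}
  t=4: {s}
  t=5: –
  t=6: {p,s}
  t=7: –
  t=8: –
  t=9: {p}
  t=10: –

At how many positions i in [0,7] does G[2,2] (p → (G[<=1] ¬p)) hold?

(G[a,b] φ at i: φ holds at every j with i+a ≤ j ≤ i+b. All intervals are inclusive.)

Evaluate at each i in [0,7]:
  i=0: ✗ (fails at j=2)
  i=1: ✓ (all of [3,3])
  i=2: ✓ (all of [4,4])
  i=3: ✓ (all of [5,5])
  i=4: ✗ (fails at j=6)
  i=5: ✓ (all of [7,7])
  i=6: ✓ (all of [8,8])
  i=7: ✗ (fails at j=9)
Positions where it holds: {1, 2, 3, 5, 6} → 5.

5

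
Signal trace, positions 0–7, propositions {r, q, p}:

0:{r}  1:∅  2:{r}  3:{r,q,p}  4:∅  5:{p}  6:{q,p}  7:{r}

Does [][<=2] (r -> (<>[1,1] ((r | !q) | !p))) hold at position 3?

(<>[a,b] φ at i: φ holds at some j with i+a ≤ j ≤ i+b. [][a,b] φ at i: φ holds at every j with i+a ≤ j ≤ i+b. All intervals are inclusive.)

Holds

Check (r -> (<>[1,1] ((r | !q) | !p))) at every j in [3,5]:
  j=3: antecedent true; consequent holds (witness at 4) → ✓
  j=4: antecedent false → ✓
  j=5: antecedent false → ✓
All positions satisfy it → formula holds.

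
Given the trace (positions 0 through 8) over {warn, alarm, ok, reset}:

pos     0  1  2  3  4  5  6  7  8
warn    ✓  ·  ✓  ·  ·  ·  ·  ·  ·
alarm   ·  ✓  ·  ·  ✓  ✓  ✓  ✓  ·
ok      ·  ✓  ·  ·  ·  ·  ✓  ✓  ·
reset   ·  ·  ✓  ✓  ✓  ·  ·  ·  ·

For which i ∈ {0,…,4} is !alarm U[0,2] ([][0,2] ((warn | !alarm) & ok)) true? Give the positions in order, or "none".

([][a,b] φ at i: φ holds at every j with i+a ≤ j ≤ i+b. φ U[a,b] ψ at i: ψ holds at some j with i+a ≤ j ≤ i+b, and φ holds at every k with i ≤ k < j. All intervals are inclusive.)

Evaluate at each i in [0,4]:
  i=0: ✗ (no rhs in [0,2])
  i=1: ✗ (no rhs in [1,3])
  i=2: ✗ (no rhs in [2,4])
  i=3: ✗ (no rhs in [3,5])
  i=4: ✗ (no rhs in [4,6])

none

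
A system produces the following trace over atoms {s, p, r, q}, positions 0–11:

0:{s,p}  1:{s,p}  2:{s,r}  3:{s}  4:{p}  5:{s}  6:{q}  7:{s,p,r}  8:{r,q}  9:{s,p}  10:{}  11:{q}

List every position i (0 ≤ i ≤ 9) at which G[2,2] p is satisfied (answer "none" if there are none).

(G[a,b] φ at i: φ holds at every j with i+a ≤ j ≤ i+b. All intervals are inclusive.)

Evaluate at each i in [0,9]:
  i=0: ✗ (fails at j=2)
  i=1: ✗ (fails at j=3)
  i=2: ✓ (all of [4,4])
  i=3: ✗ (fails at j=5)
  i=4: ✗ (fails at j=6)
  i=5: ✓ (all of [7,7])
  i=6: ✗ (fails at j=8)
  i=7: ✓ (all of [9,9])
  i=8: ✗ (fails at j=10)
  i=9: ✗ (fails at j=11)

2, 5, 7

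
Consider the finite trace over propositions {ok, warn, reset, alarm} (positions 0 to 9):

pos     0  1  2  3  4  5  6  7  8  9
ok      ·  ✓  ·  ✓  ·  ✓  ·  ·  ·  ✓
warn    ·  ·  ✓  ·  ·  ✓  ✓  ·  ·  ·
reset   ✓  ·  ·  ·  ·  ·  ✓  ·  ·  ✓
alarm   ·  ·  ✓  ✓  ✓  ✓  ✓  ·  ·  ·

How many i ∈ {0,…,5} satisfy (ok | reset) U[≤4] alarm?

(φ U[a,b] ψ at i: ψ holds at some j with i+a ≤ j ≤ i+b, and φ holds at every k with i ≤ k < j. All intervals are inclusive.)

6

Evaluate at each i in [0,5]:
  i=0: ✓ (rhs at j=2; lhs holds on [0,1])
  i=1: ✓ (rhs at j=2; lhs holds on [1,1])
  i=2: ✓ (rhs at j=2)
  i=3: ✓ (rhs at j=3)
  i=4: ✓ (rhs at j=4)
  i=5: ✓ (rhs at j=5)
Positions where it holds: {0, 1, 2, 3, 4, 5} → 6.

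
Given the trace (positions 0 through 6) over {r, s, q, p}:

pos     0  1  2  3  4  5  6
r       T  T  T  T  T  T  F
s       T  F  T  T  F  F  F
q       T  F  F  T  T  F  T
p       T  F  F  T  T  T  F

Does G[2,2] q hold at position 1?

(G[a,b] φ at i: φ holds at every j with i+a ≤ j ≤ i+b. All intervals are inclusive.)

True

Check q at every j in [3,3]:
  j=3: true
All positions satisfy it → formula holds.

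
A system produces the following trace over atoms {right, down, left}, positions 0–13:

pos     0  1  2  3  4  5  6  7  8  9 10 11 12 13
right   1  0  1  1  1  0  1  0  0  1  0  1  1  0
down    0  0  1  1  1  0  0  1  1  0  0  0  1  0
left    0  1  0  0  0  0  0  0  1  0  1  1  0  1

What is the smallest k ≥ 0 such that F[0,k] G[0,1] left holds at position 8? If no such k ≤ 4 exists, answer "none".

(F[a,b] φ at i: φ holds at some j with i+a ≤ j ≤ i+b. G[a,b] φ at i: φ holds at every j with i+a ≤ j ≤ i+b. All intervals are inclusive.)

2

Scan j = 8,9,… for G[0,1] left:
  j=8: fails
  j=9: fails
  j=10: holds
First hit at j=10, so smallest k = 10-8 = 2.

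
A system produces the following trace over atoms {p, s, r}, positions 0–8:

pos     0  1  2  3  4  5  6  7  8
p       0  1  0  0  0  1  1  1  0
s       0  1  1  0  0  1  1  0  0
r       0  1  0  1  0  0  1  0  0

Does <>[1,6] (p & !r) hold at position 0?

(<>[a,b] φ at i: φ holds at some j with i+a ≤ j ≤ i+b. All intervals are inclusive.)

Holds

Check (p & !r) at each j in [1,6]:
  j=1: false
  j=2: false
  j=3: false
  j=4: false
  j=5: true
  j=6: false
Found at j=5 → formula holds.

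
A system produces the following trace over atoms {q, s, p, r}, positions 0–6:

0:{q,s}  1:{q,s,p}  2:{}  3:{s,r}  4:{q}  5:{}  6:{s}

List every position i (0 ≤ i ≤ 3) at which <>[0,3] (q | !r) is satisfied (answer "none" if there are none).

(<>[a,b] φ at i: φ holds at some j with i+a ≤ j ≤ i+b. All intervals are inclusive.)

0, 1, 2, 3

Evaluate at each i in [0,3]:
  i=0: ✓ (witness j=0)
  i=1: ✓ (witness j=1)
  i=2: ✓ (witness j=2)
  i=3: ✓ (witness j=4)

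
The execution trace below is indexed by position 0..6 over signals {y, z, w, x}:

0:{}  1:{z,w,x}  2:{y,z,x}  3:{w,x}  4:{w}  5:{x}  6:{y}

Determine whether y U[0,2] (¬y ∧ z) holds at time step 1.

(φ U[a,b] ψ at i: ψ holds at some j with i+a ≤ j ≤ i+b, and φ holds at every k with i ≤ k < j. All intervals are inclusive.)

Holds

Need some j in [1,3] with (¬y ∧ z), and y at every k in [1,j-1].
  j=1: (¬y ∧ z) holds; no prefix to check → satisfied.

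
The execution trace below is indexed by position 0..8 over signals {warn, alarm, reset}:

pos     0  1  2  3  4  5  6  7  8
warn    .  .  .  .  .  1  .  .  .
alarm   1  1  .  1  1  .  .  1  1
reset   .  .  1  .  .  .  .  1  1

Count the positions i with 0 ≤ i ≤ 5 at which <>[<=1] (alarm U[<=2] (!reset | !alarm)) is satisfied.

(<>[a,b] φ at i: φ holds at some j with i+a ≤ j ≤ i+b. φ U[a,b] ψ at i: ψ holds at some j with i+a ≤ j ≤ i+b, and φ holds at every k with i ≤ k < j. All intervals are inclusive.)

Evaluate at each i in [0,5]:
  i=0: ✓ (witness j=0)
  i=1: ✓ (witness j=1)
  i=2: ✓ (witness j=2)
  i=3: ✓ (witness j=3)
  i=4: ✓ (witness j=4)
  i=5: ✓ (witness j=5)
Positions where it holds: {0, 1, 2, 3, 4, 5} → 6.

6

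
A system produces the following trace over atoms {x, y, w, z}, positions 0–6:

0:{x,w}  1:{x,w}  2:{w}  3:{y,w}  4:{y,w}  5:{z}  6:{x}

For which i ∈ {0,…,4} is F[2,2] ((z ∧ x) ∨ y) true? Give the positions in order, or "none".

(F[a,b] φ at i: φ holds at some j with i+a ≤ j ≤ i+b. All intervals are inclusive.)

1, 2

Evaluate at each i in [0,4]:
  i=0: ✗ (none in [2,2])
  i=1: ✓ (witness j=3)
  i=2: ✓ (witness j=4)
  i=3: ✗ (none in [5,5])
  i=4: ✗ (none in [6,6])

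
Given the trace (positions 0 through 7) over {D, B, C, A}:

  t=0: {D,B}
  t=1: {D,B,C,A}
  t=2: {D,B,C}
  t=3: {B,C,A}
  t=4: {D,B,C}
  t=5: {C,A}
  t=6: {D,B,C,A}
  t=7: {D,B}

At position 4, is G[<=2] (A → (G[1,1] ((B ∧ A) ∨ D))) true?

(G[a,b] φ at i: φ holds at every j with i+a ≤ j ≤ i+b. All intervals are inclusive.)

Holds

Check (A → (G[1,1] ((B ∧ A) ∨ D))) at every j in [4,6]:
  j=4: antecedent false → ✓
  j=5: antecedent true; consequent holds on [6,6] → ✓
  j=6: antecedent true; consequent holds on [7,7] → ✓
All positions satisfy it → formula holds.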